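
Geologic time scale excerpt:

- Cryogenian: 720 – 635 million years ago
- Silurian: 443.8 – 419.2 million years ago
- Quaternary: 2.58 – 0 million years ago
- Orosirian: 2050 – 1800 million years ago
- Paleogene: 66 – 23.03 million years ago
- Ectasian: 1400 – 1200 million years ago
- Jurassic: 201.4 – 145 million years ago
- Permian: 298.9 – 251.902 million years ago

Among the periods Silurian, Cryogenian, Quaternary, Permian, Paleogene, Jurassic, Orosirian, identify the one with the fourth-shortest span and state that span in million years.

Durations: Silurian 24.6; Cryogenian 85; Quaternary 2.58; Permian 46.998; Paleogene 42.97; Jurassic 56.4; Orosirian 250 Myr.
Sorted shortest-first: Quaternary (2.58), Silurian (24.6), Paleogene (42.97), Permian (46.998), Jurassic (56.4), Cryogenian (85), Orosirian (250).
The fourth shortest is Permian at 46.998 Myr.

Permian, 46.998 million years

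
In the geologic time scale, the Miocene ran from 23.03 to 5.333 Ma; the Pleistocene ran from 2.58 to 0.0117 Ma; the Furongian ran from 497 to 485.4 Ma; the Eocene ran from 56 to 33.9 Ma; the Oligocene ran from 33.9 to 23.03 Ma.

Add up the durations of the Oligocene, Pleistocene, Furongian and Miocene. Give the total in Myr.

Duration is start − end for each: (33.9 − 23.03) + (2.58 − 0.0117) + (497 − 485.4) + (23.03 − 5.333).
That is 10.87 + 2.5683 + 11.6 + 17.697, which totals 42.7353 million years.

42.7353 million years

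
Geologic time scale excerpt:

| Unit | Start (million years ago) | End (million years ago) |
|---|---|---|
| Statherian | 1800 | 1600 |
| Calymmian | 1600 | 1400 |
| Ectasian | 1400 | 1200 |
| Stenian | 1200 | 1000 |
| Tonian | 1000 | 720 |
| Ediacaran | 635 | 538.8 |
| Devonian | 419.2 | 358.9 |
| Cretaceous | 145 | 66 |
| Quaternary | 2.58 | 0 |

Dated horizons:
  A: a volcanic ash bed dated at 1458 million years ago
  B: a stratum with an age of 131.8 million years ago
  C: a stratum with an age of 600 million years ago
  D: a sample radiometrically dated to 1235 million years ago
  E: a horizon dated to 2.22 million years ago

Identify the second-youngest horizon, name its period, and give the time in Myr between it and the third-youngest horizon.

Smaller Ma means younger, so youngest first: E 2.22 < B 131.8 < C 600 < D 1235 < A 1458.
Counting 2 along gives B (131.8 Ma); the excerpt puts that inside the Cretaceous, 145–66 Ma.
Next in line is C (600 Ma), and 600 − 131.8 = 468.2 Myr.

B, in the Cretaceous; 468.2 million years to C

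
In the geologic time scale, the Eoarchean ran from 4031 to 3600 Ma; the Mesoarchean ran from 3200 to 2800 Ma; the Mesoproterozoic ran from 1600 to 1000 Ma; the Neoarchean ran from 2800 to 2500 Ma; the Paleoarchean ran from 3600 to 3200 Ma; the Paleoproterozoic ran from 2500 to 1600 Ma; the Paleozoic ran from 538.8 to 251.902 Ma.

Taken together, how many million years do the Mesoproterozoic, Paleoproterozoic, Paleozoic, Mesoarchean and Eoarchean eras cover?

Duration is start − end for each: (1600 − 1000) + (2500 − 1600) + (538.8 − 251.902) + (3200 − 2800) + (4031 − 3600).
That is 600 + 900 + 286.898 + 400 + 431, which totals 2617.898 million years.

2617.898 million years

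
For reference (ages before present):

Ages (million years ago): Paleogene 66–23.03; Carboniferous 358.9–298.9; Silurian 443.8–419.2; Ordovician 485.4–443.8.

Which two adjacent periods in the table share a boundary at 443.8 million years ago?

Ordovician and Silurian

The Ordovician ends at 443.8 million years ago and the Silurian begins at 443.8 million years ago, so they share that boundary.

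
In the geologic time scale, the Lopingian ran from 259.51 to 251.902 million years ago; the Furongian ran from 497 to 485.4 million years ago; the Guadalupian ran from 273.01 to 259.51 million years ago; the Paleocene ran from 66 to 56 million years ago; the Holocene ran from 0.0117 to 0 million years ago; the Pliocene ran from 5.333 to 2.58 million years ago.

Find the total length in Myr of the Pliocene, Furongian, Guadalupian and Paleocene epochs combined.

Duration is start − end for each: (5.333 − 2.58) + (497 − 485.4) + (273.01 − 259.51) + (66 − 56).
That is 2.753 + 11.6 + 13.5 + 10, which totals 37.853 million years.

37.853 million years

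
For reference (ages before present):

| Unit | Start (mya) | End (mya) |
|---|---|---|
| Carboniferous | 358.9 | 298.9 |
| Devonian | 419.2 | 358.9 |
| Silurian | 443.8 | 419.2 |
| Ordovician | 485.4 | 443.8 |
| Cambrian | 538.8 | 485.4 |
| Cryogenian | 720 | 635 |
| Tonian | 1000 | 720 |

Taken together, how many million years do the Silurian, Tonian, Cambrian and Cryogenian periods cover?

443 million years

Each duration: Silurian = 24.6; Tonian = 280; Cambrian = 53.4; Cryogenian = 85.
Sum: 24.6 + 280 + 53.4 + 85 = 443 Myr.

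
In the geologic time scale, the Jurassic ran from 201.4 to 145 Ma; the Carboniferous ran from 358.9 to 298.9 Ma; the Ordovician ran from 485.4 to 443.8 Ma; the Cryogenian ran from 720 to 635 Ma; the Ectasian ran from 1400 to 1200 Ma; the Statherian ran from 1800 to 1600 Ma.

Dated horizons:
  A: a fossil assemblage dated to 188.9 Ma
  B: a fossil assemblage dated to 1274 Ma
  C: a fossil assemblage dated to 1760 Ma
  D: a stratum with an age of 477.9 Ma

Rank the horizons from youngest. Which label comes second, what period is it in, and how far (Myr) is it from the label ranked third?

Sorted youngest-first by Ma: A (188.9), D (477.9), B (1274), C (1760).
The second youngest is D at 477.9 Ma, which lies in 485.4–443.8 Ma: the Ordovician.
The third youngest is B at 1274 Ma; separation = |477.9 − 1274| = 796.1 Myr.

D, in the Ordovician; 796.1 million years to B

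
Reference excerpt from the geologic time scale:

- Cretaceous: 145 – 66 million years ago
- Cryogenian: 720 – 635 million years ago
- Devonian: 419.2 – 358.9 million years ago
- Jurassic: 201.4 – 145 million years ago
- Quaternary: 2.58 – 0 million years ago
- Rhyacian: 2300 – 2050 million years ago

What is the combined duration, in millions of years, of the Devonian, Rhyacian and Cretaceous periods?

389.3 million years

Duration is start − end for each: (419.2 − 358.9) + (2300 − 2050) + (145 − 66).
That is 60.3 + 250 + 79, which totals 389.3 million years.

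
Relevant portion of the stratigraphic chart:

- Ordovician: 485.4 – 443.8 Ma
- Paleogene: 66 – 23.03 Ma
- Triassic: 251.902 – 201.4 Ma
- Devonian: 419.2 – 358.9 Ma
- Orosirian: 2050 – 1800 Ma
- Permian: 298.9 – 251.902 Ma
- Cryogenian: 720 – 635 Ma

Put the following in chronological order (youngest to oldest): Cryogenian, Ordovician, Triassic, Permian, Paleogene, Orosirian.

Paleogene, then Triassic, then Permian, then Ordovician, then Cryogenian, then Orosirian

The oldest of these is Orosirian (starts 2050 Ma) and the youngest is Paleogene (ends 23.03 Ma).
In between, by decreasing start age: Cryogenian (720), Ordovician (485.4), Permian (298.9), Triassic (251.902).
Listing youngest first means reversing that sequence.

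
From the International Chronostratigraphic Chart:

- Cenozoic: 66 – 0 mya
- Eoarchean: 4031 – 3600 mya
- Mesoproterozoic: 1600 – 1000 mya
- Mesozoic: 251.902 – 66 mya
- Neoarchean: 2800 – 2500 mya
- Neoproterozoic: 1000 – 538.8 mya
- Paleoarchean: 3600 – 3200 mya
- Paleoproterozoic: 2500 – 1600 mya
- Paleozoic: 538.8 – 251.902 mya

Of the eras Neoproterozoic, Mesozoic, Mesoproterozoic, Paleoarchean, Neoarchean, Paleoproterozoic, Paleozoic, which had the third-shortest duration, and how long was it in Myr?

Neoarchean, 300 million years

Durations: Neoproterozoic 461.2; Mesozoic 185.902; Mesoproterozoic 600; Paleoarchean 400; Neoarchean 300; Paleoproterozoic 900; Paleozoic 286.898 Myr.
Sorted shortest-first: Mesozoic (185.902), Paleozoic (286.898), Neoarchean (300), Paleoarchean (400), Neoproterozoic (461.2), Mesoproterozoic (600), Paleoproterozoic (900).
The third shortest is Neoarchean at 300 Myr.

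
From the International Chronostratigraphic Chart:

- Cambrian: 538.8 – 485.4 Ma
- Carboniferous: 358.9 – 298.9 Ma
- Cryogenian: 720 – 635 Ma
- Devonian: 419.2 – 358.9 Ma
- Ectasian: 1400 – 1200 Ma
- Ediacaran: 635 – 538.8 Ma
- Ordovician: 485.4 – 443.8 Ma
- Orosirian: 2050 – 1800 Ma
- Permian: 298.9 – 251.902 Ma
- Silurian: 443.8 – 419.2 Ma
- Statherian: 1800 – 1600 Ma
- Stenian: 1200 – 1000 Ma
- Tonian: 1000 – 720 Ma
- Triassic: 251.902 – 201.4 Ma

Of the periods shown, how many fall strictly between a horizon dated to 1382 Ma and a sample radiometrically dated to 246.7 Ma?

10

The older date is 1382 Ma and the younger is 246.7 Ma.
Periods with start < 1382 and end > 246.7 Ma: Stenian (1200–1000), Tonian (1000–720), Cryogenian (720–635), Ediacaran (635–538.8), Cambrian (538.8–485.4), Ordovician (485.4–443.8), Silurian (443.8–419.2), Devonian (419.2–358.9), Carboniferous (358.9–298.9), Permian (298.9–251.902).
That is 10 complete periods.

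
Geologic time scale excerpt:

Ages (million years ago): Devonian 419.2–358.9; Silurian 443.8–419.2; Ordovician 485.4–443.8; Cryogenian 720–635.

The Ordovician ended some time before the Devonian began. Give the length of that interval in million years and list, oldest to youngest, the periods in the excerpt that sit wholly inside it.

The Ordovician closes at 443.8 Ma and the Devonian opens at 419.2 Ma, so the interval is 443.8 − 419.2 = 24.6 Myr.
A period fits inside if it starts at or after 443.8 Ma and ends at or before 419.2 Ma; oldest first that gives Silurian.

24.6 million years; Silurian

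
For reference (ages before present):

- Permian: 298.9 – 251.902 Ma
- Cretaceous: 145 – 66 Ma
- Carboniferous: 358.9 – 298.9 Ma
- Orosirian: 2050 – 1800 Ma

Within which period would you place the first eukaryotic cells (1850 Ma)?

Orosirian

1850 Ma lies between 2050 and 1800 Ma, so it falls in the Orosirian.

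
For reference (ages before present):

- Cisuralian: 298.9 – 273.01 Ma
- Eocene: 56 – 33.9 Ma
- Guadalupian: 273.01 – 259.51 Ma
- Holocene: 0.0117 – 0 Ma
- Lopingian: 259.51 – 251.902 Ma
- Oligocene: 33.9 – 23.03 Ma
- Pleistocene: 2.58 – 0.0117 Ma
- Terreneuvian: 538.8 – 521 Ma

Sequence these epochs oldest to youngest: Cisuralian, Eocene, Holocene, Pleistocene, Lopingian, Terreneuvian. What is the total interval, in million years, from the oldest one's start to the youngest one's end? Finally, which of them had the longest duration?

From the excerpt: Cisuralian 298.9–273.01; Eocene 56–33.9; Holocene 0.0117–0; Pleistocene 2.58–0.0117; Lopingian 259.51–251.902; Terreneuvian 538.8–521 (Ma).
Larger Ma is earlier, so the oldest is Terreneuvian and the youngest is Holocene; oldest to youngest: Terreneuvian, Cisuralian, Lopingian, Eocene, Pleistocene, Holocene.
Oldest start 538.8 minus youngest end 0 gives 538.8 Myr overall.
Individual lengths (start − end): Terreneuvian 17.8; Lopingian 7.608; Holocene 0.0117; Cisuralian 25.89; Pleistocene 2.5683; Eocene 22.1. The largest is Cisuralian at 25.89 Myr.

Terreneuvian → Cisuralian → Lopingian → Eocene → Pleistocene → Holocene; total span 538.8 Myr; longest is Cisuralian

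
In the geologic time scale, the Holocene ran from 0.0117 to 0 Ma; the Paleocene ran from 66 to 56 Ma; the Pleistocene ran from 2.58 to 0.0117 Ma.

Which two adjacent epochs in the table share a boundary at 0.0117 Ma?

The Pleistocene ends at 0.0117 Ma and the Holocene begins at 0.0117 Ma, so they share that boundary.

Pleistocene and Holocene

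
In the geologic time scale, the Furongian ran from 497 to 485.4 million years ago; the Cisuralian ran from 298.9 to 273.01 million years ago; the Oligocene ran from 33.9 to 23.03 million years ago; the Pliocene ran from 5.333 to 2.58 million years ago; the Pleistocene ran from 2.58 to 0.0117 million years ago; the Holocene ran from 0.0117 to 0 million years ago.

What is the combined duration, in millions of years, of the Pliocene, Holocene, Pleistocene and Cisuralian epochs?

Each duration: Pliocene = 2.753; Holocene = 0.0117; Pleistocene = 2.5683; Cisuralian = 25.89.
Sum: 2.753 + 0.0117 + 2.5683 + 25.89 = 31.223 Myr.

31.223 million years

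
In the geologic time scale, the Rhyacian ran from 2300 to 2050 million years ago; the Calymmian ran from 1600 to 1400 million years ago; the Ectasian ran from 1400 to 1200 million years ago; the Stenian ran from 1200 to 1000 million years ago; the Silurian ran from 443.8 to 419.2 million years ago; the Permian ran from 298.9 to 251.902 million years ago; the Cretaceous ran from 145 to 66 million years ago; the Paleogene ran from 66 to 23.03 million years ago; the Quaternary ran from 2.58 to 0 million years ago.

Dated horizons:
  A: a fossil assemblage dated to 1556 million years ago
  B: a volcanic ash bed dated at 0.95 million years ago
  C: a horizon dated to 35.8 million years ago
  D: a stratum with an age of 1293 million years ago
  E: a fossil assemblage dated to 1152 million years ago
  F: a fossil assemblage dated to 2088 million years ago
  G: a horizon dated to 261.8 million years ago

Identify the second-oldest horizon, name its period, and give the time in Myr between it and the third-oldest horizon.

Sorted oldest-first by Ma: F (2088), A (1556), D (1293), E (1152), G (261.8), C (35.8), B (0.95).
The second oldest is A at 1556 Ma, which lies in 1600–1400 Ma: the Calymmian.
The third oldest is D at 1293 Ma; separation = |1556 − 1293| = 263 Myr.

A, in the Calymmian; 263 million years to D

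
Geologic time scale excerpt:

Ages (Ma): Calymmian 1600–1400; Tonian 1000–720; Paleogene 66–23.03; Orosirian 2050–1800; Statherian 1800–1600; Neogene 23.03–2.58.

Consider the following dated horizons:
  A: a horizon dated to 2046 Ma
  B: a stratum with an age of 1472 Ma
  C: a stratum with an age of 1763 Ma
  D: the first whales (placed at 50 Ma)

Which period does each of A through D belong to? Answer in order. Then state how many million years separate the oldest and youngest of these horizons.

A — Orosirian; B — Calymmian; C — Statherian; D — Paleogene; span 1996 million years

Match each age against the start–end ranges in the excerpt: A = 2046 Ma → Orosirian (2050–1800); B = 1472 Ma → Calymmian (1600–1400); C = 1763 Ma → Statherian (1800–1600); D = 50 Ma → Paleogene (66–23.03).
The largest age is 2046 Ma and the smallest is 50 Ma; their difference is 1996 Myr.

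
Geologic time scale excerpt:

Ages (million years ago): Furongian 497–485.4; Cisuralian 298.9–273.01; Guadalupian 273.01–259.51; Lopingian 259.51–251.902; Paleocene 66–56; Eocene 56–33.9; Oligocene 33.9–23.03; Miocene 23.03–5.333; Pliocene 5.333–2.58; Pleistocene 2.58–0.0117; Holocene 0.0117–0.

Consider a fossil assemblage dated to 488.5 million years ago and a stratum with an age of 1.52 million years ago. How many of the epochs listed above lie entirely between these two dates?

488.5 Ma sits inside the Furongian (497–485.4) and 1.52 Ma inside the Pleistocene (2.58–0.0117); neither of those is wholly between the two dates.
The listed epochs lying completely between them are Cisuralian, Guadalupian, Lopingian, Paleocene, Eocene, Oligocene, Miocene, Pliocene — 8 in all.

8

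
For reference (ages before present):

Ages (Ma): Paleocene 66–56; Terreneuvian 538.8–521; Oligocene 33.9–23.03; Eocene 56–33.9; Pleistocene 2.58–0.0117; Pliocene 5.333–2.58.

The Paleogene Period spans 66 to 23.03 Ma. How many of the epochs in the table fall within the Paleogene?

3

Epochs inside 66–23.03 Ma: Paleocene, Eocene, Oligocene — 3 in total.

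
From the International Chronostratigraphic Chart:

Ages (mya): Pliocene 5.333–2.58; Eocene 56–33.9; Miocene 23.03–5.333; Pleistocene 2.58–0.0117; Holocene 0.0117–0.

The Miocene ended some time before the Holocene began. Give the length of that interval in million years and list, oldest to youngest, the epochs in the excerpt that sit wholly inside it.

5.3213 million years; Pliocene, Pleistocene

End of Miocene = 5.333 Ma; start of Holocene = 0.0117 Ma.
Gap = 5.333 − 0.0117 = 5.3213 Myr.
Epochs wholly inside 5.333–0.0117 Ma: Pliocene (5.333–2.58), Pleistocene (2.58–0.0117).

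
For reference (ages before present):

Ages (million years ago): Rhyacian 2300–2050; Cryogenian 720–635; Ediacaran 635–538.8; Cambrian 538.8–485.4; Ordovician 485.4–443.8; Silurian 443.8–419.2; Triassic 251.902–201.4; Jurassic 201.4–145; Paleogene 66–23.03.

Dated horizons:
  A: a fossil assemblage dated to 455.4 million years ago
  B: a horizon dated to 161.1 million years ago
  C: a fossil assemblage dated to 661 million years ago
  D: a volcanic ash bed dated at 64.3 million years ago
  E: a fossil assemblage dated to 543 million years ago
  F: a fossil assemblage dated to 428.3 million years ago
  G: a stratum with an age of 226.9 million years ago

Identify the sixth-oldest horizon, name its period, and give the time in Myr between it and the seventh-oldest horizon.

B, in the Jurassic; 96.8 million years to D

Larger Ma means older, so oldest first: C 661 > E 543 > A 455.4 > F 428.3 > G 226.9 > B 161.1 > D 64.3.
Counting 6 along gives B (161.1 Ma); the excerpt puts that inside the Jurassic, 201.4–145 Ma.
Next in line is D (64.3 Ma), and 161.1 − 64.3 = 96.8 Myr.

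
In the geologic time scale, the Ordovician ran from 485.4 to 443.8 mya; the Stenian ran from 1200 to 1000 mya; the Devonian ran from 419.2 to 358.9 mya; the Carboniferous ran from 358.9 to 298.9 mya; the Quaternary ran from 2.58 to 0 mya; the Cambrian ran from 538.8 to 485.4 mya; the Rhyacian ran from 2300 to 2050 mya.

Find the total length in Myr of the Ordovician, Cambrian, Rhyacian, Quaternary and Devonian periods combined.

Each duration: Ordovician = 41.6; Cambrian = 53.4; Rhyacian = 250; Quaternary = 2.58; Devonian = 60.3.
Sum: 41.6 + 53.4 + 250 + 2.58 + 60.3 = 407.88 Myr.

407.88 million years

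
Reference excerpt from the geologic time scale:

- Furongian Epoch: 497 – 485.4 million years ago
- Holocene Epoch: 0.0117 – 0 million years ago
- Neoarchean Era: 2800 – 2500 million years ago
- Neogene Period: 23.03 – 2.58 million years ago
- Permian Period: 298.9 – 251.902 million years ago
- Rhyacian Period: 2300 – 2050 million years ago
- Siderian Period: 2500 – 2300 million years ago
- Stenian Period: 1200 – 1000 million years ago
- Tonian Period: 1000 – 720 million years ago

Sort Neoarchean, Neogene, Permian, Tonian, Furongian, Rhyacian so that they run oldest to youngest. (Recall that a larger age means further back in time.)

The oldest of these is Neoarchean (starts 2800 Ma) and the youngest is Neogene (ends 2.58 Ma).
In between, by decreasing start age: Rhyacian (2300), Tonian (1000), Furongian (497), Permian (298.9).

Neoarchean, Rhyacian, Tonian, Furongian, Permian, Neogene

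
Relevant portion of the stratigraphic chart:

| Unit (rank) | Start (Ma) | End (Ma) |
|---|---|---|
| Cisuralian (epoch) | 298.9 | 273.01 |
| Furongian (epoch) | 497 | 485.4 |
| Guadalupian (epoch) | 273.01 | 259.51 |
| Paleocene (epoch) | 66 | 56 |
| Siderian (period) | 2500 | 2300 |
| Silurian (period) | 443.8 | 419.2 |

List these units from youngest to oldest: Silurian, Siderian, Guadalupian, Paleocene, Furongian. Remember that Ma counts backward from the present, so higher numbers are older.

Paleocene → Guadalupian → Silurian → Furongian → Siderian

Sorting by start age (ascending Ma, since larger Ma = older): Paleocene start 66, Guadalupian start 273.01, Silurian start 443.8, Furongian start 497, Siderian start 2500.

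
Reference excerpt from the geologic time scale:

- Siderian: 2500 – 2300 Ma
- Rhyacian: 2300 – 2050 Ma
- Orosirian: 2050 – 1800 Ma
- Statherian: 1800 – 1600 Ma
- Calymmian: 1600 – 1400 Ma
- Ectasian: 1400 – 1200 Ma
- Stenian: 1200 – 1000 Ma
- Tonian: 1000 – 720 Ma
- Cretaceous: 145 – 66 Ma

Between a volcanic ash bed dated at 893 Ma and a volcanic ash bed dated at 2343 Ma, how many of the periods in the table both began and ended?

6

The older date is 2343 Ma and the younger is 893 Ma.
Periods with start < 2343 and end > 893 Ma: Rhyacian (2300–2050), Orosirian (2050–1800), Statherian (1800–1600), Calymmian (1600–1400), Ectasian (1400–1200), Stenian (1200–1000).
That is 6 complete periods.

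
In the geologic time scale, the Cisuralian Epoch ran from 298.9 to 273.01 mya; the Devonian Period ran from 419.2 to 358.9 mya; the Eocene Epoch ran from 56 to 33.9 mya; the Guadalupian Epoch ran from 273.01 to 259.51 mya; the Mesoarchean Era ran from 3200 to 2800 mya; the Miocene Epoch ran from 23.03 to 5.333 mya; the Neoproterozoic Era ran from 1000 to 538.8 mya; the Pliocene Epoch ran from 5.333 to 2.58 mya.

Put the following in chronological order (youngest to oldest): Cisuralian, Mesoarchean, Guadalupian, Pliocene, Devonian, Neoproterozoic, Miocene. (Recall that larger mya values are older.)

Sorting by start age (ascending Ma, since larger Ma = older): Pliocene start 5.333, Miocene start 23.03, Guadalupian start 273.01, Cisuralian start 298.9, Devonian start 419.2, Neoproterozoic start 1000, Mesoarchean start 3200.

Pliocene, Miocene, Guadalupian, Cisuralian, Devonian, Neoproterozoic, Mesoarchean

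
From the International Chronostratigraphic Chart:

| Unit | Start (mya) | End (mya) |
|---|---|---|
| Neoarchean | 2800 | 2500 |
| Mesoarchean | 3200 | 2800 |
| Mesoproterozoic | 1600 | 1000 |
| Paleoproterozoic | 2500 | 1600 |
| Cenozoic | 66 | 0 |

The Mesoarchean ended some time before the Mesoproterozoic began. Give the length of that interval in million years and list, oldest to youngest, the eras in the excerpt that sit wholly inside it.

End of Mesoarchean = 2800 Ma; start of Mesoproterozoic = 1600 Ma.
Gap = 2800 − 1600 = 1200 Myr.
Eras wholly inside 2800–1600 Ma: Neoarchean (2800–2500), Paleoproterozoic (2500–1600).

1200 million years; Neoarchean, Paleoproterozoic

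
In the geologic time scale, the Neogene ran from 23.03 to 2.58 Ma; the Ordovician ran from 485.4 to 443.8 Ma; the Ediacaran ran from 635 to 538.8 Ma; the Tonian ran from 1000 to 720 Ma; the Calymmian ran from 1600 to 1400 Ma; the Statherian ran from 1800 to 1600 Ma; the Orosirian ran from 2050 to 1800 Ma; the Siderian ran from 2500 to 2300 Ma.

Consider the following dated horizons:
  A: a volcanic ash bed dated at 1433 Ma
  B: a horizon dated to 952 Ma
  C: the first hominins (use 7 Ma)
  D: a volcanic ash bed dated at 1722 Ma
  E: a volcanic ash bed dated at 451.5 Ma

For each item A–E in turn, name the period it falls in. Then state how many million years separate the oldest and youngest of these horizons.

A — Calymmian; B — Tonian; C — Neogene; D — Statherian; E — Ordovician; span 1715 million years

A: 1433 Ma lies in 1600–1400 Ma, so Calymmian.
B: 952 Ma lies in 1000–720 Ma, so Tonian.
C: 7 Ma lies in 23.03–2.58 Ma, so Neogene.
D: 1722 Ma lies in 1800–1600 Ma, so Statherian.
E: 451.5 Ma lies in 485.4–443.8 Ma, so Ordovician.
Oldest = 1722 Ma, youngest = 7 Ma → span 1715 Myr.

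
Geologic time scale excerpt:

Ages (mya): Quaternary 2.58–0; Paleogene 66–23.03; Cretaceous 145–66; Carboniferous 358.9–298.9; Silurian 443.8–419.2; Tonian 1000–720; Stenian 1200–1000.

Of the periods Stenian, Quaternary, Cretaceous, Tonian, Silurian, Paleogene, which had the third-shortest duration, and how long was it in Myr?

Paleogene, 42.97 million years

Durations: Stenian 200; Quaternary 2.58; Cretaceous 79; Tonian 280; Silurian 24.6; Paleogene 42.97 Myr.
Sorted shortest-first: Quaternary (2.58), Silurian (24.6), Paleogene (42.97), Cretaceous (79), Stenian (200), Tonian (280).
The third shortest is Paleogene at 42.97 Myr.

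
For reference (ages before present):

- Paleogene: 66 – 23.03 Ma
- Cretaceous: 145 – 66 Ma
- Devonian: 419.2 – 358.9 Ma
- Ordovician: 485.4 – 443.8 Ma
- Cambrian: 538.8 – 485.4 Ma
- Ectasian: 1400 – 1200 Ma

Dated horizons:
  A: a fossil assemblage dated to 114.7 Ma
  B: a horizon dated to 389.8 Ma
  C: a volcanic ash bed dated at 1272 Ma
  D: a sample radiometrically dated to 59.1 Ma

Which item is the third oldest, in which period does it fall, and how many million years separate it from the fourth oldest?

Larger Ma means older, so oldest first: C 1272 > B 389.8 > A 114.7 > D 59.1.
Counting 3 along gives A (114.7 Ma); the excerpt puts that inside the Cretaceous, 145–66 Ma.
Next in line is D (59.1 Ma), and 114.7 − 59.1 = 55.6 Myr.

A, in the Cretaceous; 55.6 million years to D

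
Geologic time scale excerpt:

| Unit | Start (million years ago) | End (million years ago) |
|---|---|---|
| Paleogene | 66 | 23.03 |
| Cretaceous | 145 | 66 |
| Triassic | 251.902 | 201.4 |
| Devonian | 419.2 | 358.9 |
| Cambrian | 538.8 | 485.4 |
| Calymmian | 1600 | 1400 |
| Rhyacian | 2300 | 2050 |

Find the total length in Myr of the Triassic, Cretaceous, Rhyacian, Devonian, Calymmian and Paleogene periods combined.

Each duration: Triassic = 50.502; Cretaceous = 79; Rhyacian = 250; Devonian = 60.3; Calymmian = 200; Paleogene = 42.97.
Sum: 50.502 + 79 + 250 + 60.3 + 200 + 42.97 = 682.772 Myr.

682.772 million years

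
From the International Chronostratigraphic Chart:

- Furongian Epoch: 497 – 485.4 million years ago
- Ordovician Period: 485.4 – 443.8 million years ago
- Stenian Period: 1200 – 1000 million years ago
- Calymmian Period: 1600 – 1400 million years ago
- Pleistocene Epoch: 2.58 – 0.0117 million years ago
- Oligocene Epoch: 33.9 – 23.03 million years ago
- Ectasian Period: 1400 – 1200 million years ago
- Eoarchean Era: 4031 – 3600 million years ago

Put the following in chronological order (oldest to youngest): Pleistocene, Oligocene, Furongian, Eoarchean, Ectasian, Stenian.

Eoarchean, Ectasian, Stenian, Furongian, Oligocene, Pleistocene

Sorting by start age (descending Ma, since larger Ma = older): Eoarchean start 4031, Ectasian start 1400, Stenian start 1200, Furongian start 497, Oligocene start 33.9, Pleistocene start 2.58.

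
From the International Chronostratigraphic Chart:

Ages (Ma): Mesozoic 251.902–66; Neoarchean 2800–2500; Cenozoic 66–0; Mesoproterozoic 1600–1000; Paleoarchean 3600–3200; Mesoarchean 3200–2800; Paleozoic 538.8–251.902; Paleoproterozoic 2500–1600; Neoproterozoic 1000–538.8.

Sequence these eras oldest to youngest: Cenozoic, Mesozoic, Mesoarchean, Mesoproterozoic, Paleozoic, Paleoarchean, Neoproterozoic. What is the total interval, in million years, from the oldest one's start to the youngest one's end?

Paleoarchean, Mesoarchean, Mesoproterozoic, Neoproterozoic, Paleozoic, Mesozoic, Cenozoic; total span 3600 Myr

Start ages (Ma): Paleoarchean 3600, Mesoarchean 3200, Mesoproterozoic 1600, Neoproterozoic 1000, Paleozoic 538.8, Mesozoic 251.902, Cenozoic 66.
Ordered oldest to youngest: Paleoarchean, Mesoarchean, Mesoproterozoic, Neoproterozoic, Paleozoic, Mesozoic, Cenozoic.
Span = 3600 − 0 = 3600 Myr.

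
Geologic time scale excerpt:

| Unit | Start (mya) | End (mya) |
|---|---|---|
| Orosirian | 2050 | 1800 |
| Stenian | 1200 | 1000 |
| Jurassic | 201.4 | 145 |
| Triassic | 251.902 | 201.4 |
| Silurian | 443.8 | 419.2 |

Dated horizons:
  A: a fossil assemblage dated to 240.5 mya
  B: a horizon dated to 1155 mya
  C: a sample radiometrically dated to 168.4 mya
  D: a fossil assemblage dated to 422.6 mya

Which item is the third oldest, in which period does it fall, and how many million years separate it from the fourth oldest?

A, in the Triassic; 72.1 million years to C

Larger Ma means older, so oldest first: B 1155 > D 422.6 > A 240.5 > C 168.4.
Counting 3 along gives A (240.5 Ma); the excerpt puts that inside the Triassic, 251.902–201.4 Ma.
Next in line is C (168.4 Ma), and 240.5 − 168.4 = 72.1 Myr.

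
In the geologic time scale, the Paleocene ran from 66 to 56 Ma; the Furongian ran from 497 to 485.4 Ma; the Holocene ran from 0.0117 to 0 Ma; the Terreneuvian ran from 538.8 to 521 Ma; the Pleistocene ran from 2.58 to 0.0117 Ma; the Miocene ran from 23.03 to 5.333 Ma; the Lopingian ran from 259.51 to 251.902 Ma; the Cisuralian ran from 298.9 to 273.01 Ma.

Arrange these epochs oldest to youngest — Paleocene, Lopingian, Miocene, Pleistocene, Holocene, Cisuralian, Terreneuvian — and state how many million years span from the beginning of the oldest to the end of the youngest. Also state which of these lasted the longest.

Terreneuvian, Cisuralian, Lopingian, Paleocene, Miocene, Pleistocene, Holocene; total span 538.8 Myr; longest is Cisuralian

Start ages (Ma): Terreneuvian 538.8, Cisuralian 298.9, Lopingian 259.51, Paleocene 66, Miocene 23.03, Pleistocene 2.58, Holocene 0.0117.
Ordered oldest to youngest: Terreneuvian, Cisuralian, Lopingian, Paleocene, Miocene, Pleistocene, Holocene.
Span = 538.8 − 0 = 538.8 Myr.
Durations: Holocene 0.0117, Paleocene 10, Cisuralian 25.89, Terreneuvian 17.8, Pleistocene 2.5683, Lopingian 7.608, Miocene 17.697 → longest is Cisuralian (25.89 Myr).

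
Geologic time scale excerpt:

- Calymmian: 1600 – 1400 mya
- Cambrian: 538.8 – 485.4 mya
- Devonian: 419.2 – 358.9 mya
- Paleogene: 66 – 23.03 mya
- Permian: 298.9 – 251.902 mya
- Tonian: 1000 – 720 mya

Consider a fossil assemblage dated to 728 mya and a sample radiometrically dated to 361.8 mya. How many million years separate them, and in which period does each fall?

Elapsed time: 728 − 361.8 = 366.2 Myr.
728 Ma lies within 1000–720 Ma: Tonian.
361.8 Ma lies within 419.2–358.9 Ma: Devonian.

366.2 million years apart; the first in the Tonian, the second in the Devonian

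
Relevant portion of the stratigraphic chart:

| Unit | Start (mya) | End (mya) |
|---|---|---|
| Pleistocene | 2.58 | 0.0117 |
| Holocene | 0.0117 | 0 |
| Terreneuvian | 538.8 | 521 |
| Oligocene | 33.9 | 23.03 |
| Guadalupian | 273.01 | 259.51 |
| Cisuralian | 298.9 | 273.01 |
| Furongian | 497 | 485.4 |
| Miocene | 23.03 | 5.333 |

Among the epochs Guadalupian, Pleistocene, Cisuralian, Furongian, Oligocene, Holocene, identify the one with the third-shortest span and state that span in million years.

Durations: Guadalupian 13.5; Pleistocene 2.5683; Cisuralian 25.89; Furongian 11.6; Oligocene 10.87; Holocene 0.0117 Myr.
Sorted shortest-first: Holocene (0.0117), Pleistocene (2.5683), Oligocene (10.87), Furongian (11.6), Guadalupian (13.5), Cisuralian (25.89).
The third shortest is Oligocene at 10.87 Myr.

Oligocene, 10.87 million years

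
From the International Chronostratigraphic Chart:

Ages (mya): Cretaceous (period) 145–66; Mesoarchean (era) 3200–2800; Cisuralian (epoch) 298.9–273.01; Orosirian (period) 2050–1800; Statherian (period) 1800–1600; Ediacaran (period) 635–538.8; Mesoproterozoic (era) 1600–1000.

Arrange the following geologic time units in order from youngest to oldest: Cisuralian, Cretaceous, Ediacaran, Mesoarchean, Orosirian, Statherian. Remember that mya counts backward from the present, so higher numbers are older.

Cretaceous, Cisuralian, Ediacaran, Statherian, Orosirian, Mesoarchean

Sorting by start age (ascending Ma, since larger Ma = older): Cretaceous began 145, Cisuralian began 298.9, Ediacaran began 635, Statherian began 1800, Orosirian began 2050, Mesoarchean began 3200.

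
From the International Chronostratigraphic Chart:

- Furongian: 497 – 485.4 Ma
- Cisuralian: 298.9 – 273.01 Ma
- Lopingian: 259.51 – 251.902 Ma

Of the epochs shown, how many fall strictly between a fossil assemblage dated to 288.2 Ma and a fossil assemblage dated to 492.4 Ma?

Checking each listed span, none has both start < 492.4 Ma and end > 288.2 Ma — every epoch straddles one of the two dates or lies outside them — so the count is 0.

0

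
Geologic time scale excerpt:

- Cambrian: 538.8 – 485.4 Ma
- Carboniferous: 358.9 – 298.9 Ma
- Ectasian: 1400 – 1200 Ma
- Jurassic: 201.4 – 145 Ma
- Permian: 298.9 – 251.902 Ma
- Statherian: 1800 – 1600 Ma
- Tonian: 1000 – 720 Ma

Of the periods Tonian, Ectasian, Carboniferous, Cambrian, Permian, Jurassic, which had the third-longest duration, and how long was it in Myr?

Durations: Tonian 280; Ectasian 200; Carboniferous 60; Cambrian 53.4; Permian 46.998; Jurassic 56.4 Myr.
Sorted longest-first: Tonian (280), Ectasian (200), Carboniferous (60), Jurassic (56.4), Cambrian (53.4), Permian (46.998).
The third longest is Carboniferous at 60 Myr.

Carboniferous, 60 million years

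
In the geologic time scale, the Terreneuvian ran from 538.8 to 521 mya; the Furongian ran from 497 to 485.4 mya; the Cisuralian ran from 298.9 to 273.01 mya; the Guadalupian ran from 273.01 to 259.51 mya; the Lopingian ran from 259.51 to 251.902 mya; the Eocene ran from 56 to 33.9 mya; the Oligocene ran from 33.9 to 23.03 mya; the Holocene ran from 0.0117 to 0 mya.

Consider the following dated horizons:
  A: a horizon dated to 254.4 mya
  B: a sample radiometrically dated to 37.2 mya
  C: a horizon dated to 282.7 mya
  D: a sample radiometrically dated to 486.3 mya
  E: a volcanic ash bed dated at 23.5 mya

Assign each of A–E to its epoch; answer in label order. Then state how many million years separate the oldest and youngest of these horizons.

A: 254.4 Ma lies in 259.51–251.902 Ma, so Lopingian.
B: 37.2 Ma lies in 56–33.9 Ma, so Eocene.
C: 282.7 Ma lies in 298.9–273.01 Ma, so Cisuralian.
D: 486.3 Ma lies in 497–485.4 Ma, so Furongian.
E: 23.5 Ma lies in 33.9–23.03 Ma, so Oligocene.
Oldest = 486.3 Ma, youngest = 23.5 Ma → span 462.8 Myr.

A — Lopingian; B — Eocene; C — Cisuralian; D — Furongian; E — Oligocene; span 462.8 million years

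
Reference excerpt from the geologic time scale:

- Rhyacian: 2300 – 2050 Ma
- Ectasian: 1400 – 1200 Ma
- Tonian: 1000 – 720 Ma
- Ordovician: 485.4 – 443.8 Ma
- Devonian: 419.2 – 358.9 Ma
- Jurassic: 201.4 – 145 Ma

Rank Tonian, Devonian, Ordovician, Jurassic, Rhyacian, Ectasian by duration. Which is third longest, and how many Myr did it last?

Ectasian, 200 million years

Durations: Tonian 280; Devonian 60.3; Ordovician 41.6; Jurassic 56.4; Rhyacian 250; Ectasian 200 Myr.
Sorted longest-first: Tonian (280), Rhyacian (250), Ectasian (200), Devonian (60.3), Jurassic (56.4), Ordovician (41.6).
The third longest is Ectasian at 200 Myr.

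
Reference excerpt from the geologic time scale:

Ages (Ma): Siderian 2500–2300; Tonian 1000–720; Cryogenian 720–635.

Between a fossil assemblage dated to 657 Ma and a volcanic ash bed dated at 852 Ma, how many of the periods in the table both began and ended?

Checking each listed span, none has both start < 852 Ma and end > 657 Ma — every period straddles one of the two dates or lies outside them — so the count is 0.

0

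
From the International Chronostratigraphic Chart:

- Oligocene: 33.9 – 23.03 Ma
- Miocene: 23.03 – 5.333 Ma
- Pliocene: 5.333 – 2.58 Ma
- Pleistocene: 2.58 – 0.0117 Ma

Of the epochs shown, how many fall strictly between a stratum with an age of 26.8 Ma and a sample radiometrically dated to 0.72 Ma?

The older date is 26.8 Ma and the younger is 0.72 Ma.
Epochs with start < 26.8 and end > 0.72 Ma: Miocene (23.03–5.333), Pliocene (5.333–2.58).
That is 2 complete epochs.

2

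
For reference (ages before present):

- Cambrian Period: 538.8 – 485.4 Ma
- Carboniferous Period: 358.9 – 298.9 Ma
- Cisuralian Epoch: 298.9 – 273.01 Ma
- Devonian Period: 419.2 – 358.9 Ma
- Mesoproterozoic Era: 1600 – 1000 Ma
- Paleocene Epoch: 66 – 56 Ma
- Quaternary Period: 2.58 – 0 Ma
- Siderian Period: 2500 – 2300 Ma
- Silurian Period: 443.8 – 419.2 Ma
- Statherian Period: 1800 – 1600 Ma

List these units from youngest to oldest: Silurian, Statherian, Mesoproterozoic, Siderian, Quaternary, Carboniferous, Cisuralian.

Quaternary → Cisuralian → Carboniferous → Silurian → Mesoproterozoic → Statherian → Siderian

The oldest of these is Siderian (starts 2500 Ma) and the youngest is Quaternary (ends 0 Ma).
In between, by decreasing start age: Statherian (1800), Mesoproterozoic (1600), Silurian (443.8), Carboniferous (358.9), Cisuralian (298.9).
Listing youngest first means reversing that sequence.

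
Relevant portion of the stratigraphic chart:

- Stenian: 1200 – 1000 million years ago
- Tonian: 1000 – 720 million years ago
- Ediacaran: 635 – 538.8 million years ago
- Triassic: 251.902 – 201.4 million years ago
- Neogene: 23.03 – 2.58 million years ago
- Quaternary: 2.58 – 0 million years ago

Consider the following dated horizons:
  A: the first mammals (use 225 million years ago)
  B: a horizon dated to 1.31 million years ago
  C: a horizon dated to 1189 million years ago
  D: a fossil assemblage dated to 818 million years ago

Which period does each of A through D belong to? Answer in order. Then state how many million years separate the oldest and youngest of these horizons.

A — Triassic; B — Quaternary; C — Stenian; D — Tonian; span 1187.69 million years

A: 225 Ma lies in 251.902–201.4 Ma, so Triassic.
B: 1.31 Ma lies in 2.58–0 Ma, so Quaternary.
C: 1189 Ma lies in 1200–1000 Ma, so Stenian.
D: 818 Ma lies in 1000–720 Ma, so Tonian.
Oldest = 1189 Ma, youngest = 1.31 Ma → span 1187.69 Myr.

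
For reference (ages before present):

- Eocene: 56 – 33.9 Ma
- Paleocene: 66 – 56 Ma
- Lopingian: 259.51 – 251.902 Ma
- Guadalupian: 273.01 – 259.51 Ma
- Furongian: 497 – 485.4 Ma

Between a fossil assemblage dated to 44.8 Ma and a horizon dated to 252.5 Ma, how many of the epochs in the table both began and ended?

The older date is 252.5 Ma and the younger is 44.8 Ma.
Epochs with start < 252.5 and end > 44.8 Ma: Paleocene (66–56).
That is 1 complete epoch.

1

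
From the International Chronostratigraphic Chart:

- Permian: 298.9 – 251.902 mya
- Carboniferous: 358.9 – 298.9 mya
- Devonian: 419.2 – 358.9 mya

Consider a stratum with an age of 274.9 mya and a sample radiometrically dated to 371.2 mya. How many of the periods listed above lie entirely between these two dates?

371.2 Ma sits inside the Devonian (419.2–358.9) and 274.9 Ma inside the Permian (298.9–251.902); neither of those is wholly between the two dates.
The listed periods lying completely between them are Carboniferous — 1 in all.

1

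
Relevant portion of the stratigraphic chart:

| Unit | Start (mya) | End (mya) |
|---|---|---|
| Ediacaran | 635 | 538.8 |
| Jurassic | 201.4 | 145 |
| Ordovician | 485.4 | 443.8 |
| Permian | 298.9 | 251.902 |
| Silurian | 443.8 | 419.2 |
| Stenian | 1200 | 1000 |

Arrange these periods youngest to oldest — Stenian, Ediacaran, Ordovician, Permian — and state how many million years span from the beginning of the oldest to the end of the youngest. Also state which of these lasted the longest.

Permian → Ordovician → Ediacaran → Stenian; total span 948.098 Myr; longest is Stenian

From the excerpt: Stenian 1200–1000; Ediacaran 635–538.8; Ordovician 485.4–443.8; Permian 298.9–251.902 (Ma).
Larger Ma is earlier, so the oldest is Stenian and the youngest is Permian; youngest to oldest: Permian, Ordovician, Ediacaran, Stenian.
Oldest start 1200 minus youngest end 251.902 gives 948.098 Myr overall.
Individual lengths (start − end): Stenian 200; Permian 46.998; Ordovician 41.6; Ediacaran 96.2. The largest is Stenian at 200 Myr.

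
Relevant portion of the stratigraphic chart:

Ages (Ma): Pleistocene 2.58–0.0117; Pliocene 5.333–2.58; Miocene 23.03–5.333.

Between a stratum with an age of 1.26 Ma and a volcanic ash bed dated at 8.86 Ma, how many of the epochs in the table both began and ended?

1

8.86 Ma sits inside the Miocene (23.03–5.333) and 1.26 Ma inside the Pleistocene (2.58–0.0117); neither of those is wholly between the two dates.
The listed epochs lying completely between them are Pliocene — 1 in all.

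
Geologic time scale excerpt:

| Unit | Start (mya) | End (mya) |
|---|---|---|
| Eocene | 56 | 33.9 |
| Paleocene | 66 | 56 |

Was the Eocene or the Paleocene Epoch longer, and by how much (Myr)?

Eocene, by 12.1 million years

Eocene: 56 − 33.9 = 22.1 Myr.
Paleocene: 66 − 56 = 10 Myr.
Difference: 22.1 − 10 = 12.1 Myr, so the Eocene was longer.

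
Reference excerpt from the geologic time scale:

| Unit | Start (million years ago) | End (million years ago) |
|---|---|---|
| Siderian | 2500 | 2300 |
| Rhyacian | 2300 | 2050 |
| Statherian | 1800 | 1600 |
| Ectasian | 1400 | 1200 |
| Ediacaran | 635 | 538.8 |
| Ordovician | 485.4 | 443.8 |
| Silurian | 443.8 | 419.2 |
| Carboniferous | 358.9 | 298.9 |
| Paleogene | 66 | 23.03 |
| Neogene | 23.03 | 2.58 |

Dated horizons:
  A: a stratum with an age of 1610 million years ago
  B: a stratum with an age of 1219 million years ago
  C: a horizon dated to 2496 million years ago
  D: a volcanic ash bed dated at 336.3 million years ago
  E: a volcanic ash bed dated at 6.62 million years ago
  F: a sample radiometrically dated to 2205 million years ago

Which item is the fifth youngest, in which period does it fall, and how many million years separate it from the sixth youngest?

F, in the Rhyacian; 291 million years to C

Smaller Ma means younger, so youngest first: E 6.62 < D 336.3 < B 1219 < A 1610 < F 2205 < C 2496.
Counting 5 along gives F (2205 Ma); the excerpt puts that inside the Rhyacian, 2300–2050 Ma.
Next in line is C (2496 Ma), and 2496 − 2205 = 291 Myr.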